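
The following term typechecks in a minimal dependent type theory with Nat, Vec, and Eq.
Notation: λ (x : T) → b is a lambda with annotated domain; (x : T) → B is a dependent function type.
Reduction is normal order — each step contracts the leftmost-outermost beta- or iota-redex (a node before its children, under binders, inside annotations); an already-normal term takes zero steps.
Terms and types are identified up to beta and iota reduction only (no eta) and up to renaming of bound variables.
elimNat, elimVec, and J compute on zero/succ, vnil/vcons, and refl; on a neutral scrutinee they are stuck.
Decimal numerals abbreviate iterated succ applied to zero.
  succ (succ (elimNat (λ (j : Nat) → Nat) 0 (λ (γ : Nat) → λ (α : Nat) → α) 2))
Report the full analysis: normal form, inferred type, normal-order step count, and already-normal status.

resulting normal form:
  2
inferred type:
  Nat
steps to reach normal form (normal order): 7
term was already normal: no
first redex: an elimNat iota-redex


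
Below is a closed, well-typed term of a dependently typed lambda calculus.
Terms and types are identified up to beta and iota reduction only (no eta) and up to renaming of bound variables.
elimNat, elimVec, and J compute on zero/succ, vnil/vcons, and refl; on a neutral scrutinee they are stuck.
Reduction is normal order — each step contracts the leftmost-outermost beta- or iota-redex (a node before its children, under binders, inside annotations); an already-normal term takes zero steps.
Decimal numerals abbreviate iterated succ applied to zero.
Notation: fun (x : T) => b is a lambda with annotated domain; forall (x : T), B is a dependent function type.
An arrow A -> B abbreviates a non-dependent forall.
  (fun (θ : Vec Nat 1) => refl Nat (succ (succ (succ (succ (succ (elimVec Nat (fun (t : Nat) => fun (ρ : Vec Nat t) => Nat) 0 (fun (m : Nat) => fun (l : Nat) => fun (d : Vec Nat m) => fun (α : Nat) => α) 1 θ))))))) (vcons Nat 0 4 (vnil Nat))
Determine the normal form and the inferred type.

reduced normal form:
  refl Nat 5
the term's type:
  Eq Nat 5 5
observation: 7 normal-order steps separate the term from its normal form.


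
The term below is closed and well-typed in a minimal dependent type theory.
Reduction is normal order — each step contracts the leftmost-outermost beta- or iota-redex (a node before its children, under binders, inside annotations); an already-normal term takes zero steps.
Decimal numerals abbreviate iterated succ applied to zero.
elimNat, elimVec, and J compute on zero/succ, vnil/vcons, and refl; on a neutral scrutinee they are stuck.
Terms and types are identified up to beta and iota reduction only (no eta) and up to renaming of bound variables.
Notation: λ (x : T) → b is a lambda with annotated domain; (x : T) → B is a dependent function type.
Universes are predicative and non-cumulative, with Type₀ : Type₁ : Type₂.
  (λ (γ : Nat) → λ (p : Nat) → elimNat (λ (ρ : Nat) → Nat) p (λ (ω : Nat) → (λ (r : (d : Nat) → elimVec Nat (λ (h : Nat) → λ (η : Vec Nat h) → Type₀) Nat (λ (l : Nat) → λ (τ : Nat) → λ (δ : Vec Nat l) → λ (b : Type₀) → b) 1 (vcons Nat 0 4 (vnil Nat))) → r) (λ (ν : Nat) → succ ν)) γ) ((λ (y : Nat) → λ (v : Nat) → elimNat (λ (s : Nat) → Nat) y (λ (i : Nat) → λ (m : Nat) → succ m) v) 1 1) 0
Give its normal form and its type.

reduced normal form:
  2
inferred type:
  Nat


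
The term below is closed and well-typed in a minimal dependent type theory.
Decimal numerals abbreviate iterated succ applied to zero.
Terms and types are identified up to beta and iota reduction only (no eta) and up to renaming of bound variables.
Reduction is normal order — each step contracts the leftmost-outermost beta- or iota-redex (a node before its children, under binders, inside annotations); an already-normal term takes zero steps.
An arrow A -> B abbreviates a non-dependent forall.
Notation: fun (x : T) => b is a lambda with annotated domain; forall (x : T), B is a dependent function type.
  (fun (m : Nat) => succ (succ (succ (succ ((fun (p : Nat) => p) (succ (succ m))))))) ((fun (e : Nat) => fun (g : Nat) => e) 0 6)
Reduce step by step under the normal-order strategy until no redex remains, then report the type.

normal-order reduction sequence:
  (fun (m : Nat) => succ (succ (succ (succ ((fun (p : Nat) => p) (succ (succ m))))))) ((fun (e : Nat) => fun (g : Nat) => e) 0 6)
  ~> succ (succ (succ (succ ((fun (m : Nat) => m) (succ (succ ((fun (p : Nat) => fun (e : Nat) => p) 0 6)))))))
  ~> succ (succ (succ (succ (succ (succ ((fun (m : Nat) => fun (p : Nat) => m) 0 6))))))
  ~> succ (succ (succ (succ (succ (succ ((fun (m : Nat) => 0) 6))))))
  ~> 6
inferred type:
  Nat


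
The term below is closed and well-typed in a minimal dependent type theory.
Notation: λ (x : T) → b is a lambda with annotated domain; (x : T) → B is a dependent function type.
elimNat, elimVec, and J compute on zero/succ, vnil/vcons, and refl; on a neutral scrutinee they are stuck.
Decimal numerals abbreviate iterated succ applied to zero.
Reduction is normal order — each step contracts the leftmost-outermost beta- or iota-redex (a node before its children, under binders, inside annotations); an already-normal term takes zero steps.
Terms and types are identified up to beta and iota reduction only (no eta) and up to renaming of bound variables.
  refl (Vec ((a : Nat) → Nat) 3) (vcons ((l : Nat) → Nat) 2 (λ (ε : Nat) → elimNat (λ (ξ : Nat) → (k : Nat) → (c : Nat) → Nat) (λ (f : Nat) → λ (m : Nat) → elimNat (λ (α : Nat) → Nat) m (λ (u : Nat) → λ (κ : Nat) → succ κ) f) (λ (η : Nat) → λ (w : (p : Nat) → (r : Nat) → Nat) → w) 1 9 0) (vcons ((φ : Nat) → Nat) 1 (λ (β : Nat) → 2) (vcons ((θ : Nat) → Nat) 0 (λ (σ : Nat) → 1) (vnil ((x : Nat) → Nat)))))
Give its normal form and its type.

reduced normal form:
  refl (Vec ((a : Nat) → Nat) 3) (vcons ((l : Nat) → Nat) 2 (λ (ε : Nat) → 9) (vcons ((ξ : Nat) → Nat) 1 (λ (k : Nat) → 2) (vcons ((c : Nat) → Nat) 0 (λ (f : Nat) → 1) (vnil ((m : Nat) → Nat)))))
the term's type:
  Eq (Vec ((a : Nat) → Nat) 3) (vcons ((l : Nat) → Nat) 2 (λ (ε : Nat) → 9) (vcons ((ξ : Nat) → Nat) 1 (λ (k : Nat) → 2) (vcons ((c : Nat) → Nat) 0 (λ (f : Nat) → 1) (vnil ((m : Nat) → Nat))))) (vcons ((α : Nat) → Nat) 2 (λ (u : Nat) → 9) (vcons ((κ : Nat) → Nat) 1 (λ (η : Nat) → 2) (vcons ((w : Nat) → Nat) 0 (λ (p : Nat) → 1) (vnil ((r : Nat) → Nat)))))
observation: reduction starts at an elimNat iota-redex, and 34 normal-order steps reach the normal form.


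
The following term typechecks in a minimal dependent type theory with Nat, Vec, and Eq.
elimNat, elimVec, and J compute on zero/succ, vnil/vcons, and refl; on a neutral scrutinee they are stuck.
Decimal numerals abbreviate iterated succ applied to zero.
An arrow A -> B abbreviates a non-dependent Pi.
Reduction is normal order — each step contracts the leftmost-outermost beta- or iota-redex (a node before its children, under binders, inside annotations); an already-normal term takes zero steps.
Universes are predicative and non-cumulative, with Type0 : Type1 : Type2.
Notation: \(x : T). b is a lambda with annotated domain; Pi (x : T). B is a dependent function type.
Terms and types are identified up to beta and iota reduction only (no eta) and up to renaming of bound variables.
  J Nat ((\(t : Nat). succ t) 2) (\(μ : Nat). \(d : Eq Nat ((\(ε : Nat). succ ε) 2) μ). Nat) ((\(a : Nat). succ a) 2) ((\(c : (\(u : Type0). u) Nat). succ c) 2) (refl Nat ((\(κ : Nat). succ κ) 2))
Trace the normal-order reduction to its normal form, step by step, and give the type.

normal-order reduction sequence:
  J Nat ((\(t : Nat). succ t) 2) (\(μ : Nat). \(d : Eq Nat ((\(ε : Nat). succ ε) 2) μ). Nat) ((\(a : Nat). succ a) 2) ((\(c : (\(u : Type0). u) Nat). succ c) 2) (refl Nat ((\(κ : Nat). succ κ) 2))
  ~> (\(t : Nat). succ t) 2
  ~> 3
type:
  Nat


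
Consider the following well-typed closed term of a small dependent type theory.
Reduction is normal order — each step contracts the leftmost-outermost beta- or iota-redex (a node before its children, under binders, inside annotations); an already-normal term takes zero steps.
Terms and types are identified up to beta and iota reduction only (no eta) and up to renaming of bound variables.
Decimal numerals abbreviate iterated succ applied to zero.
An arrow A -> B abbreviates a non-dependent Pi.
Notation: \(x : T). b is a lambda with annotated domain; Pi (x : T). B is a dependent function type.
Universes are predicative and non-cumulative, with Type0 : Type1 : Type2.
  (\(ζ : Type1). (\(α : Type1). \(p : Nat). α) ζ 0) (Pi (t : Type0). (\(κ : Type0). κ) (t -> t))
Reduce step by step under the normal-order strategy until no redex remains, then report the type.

normal-order reduction sequence:
  (\(ζ : Type1). (\(α : Type1). \(p : Nat). α) ζ 0) (Pi (t : Type0). (\(κ : Type0). κ) (t -> t))
  ~> (\(ζ : Type1). \(α : Nat). ζ) (Pi (p : Type0). (\(t : Type0). t) (p -> p)) 0
  ~> (\(ζ : Nat). Pi (α : Type0). (\(p : Type0). p) (α -> α)) 0
  ~> Pi (ζ : Type0). (\(α : Type0). α) (ζ -> ζ)
  ~> Pi (ζ : Type0). ζ -> ζ
the term's type:
  Type1


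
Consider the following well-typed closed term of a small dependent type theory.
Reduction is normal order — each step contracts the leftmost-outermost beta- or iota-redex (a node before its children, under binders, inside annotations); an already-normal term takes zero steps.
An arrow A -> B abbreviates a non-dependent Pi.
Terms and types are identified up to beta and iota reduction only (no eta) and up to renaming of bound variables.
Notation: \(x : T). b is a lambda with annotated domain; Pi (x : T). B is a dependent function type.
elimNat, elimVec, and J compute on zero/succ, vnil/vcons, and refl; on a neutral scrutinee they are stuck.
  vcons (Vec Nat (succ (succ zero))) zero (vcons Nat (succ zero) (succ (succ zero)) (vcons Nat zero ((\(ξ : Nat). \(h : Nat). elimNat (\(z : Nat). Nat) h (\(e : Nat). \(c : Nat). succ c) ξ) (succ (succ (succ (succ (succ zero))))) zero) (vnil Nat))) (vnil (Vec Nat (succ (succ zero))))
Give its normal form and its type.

normal form:
  vcons (Vec Nat (succ (succ zero))) zero (vcons Nat (succ zero) (succ (succ zero)) (vcons Nat zero (succ (succ (succ (succ (succ zero))))) (vnil Nat))) (vnil (Vec Nat (succ (succ zero))))
inferred type:
  Vec (Vec Nat (succ (succ zero))) (succ zero)
observation: 18 normal-order steps separate the term from its normal form.


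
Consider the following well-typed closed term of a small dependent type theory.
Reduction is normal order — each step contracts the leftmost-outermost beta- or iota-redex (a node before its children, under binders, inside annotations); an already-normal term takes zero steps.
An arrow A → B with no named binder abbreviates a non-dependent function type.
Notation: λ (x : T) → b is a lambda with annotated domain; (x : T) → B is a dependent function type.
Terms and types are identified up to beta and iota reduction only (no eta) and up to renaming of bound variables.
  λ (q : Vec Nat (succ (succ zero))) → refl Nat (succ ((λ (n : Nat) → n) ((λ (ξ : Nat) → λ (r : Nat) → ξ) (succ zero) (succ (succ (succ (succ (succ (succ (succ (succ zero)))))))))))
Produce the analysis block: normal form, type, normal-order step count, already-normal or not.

resulting normal form:
  λ (q : Vec Nat (succ (succ zero))) → refl Nat (succ (succ zero))
the term's type:
  Vec Nat (succ (succ zero)) → Eq Nat (succ (succ zero)) (succ (succ zero))
steps to reach normal form (normal order): 3
term was already normal: no
first contracted redex: a beta-redex


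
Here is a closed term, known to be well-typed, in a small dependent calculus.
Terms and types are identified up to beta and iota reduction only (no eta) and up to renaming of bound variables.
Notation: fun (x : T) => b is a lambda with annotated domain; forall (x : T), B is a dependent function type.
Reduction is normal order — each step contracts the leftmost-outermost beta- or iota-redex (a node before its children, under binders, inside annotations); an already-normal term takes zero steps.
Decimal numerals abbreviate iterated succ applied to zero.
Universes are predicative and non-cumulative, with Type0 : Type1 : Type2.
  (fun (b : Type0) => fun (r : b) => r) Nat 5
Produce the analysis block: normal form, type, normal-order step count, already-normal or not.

resulting normal form:
  5
type:
  Nat
steps to reach normal form (normal order): 2
term was already normal: no
first contracted redex: a beta-redex


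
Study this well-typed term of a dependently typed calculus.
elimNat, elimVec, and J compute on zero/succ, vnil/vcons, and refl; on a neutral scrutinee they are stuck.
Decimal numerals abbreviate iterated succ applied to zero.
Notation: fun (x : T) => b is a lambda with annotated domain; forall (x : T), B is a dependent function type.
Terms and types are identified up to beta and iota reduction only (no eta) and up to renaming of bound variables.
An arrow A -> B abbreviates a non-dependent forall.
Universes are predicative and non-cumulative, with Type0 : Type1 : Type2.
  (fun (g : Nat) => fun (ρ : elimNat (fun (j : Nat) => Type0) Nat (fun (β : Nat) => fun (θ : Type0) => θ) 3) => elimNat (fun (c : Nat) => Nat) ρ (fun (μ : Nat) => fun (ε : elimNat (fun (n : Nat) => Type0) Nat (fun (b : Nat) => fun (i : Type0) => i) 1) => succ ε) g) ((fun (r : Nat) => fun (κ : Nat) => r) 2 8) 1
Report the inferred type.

type:
  Nat


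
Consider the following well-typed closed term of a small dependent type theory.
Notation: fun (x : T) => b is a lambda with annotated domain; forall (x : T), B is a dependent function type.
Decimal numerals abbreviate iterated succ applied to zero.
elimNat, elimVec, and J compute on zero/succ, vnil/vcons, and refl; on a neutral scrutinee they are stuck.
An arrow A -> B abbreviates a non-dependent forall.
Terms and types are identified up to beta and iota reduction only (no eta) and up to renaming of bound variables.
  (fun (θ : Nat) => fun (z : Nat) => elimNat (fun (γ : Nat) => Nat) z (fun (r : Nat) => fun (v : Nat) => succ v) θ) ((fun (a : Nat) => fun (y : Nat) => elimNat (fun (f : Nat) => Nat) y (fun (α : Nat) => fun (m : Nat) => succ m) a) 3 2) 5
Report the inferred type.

the term's type:
  Nat


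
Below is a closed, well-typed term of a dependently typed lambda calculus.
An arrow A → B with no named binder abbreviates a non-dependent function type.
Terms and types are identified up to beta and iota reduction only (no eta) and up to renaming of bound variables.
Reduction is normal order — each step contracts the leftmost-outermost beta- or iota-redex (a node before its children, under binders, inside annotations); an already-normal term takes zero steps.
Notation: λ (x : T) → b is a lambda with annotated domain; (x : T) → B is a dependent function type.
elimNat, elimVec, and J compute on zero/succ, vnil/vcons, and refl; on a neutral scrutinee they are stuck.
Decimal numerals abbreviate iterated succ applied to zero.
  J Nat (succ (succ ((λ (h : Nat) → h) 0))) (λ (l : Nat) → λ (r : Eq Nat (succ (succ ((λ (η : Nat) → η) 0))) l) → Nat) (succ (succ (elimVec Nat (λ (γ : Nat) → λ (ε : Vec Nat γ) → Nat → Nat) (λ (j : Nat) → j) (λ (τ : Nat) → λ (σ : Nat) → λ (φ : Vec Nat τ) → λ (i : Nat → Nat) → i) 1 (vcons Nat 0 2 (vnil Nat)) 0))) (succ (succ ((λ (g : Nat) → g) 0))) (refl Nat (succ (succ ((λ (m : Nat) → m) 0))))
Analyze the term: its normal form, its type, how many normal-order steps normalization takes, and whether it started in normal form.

reduced normal form:
  2
type:
  Nat
reduction steps (normal order): 8
already normal: no
first redex: a J iota-redex


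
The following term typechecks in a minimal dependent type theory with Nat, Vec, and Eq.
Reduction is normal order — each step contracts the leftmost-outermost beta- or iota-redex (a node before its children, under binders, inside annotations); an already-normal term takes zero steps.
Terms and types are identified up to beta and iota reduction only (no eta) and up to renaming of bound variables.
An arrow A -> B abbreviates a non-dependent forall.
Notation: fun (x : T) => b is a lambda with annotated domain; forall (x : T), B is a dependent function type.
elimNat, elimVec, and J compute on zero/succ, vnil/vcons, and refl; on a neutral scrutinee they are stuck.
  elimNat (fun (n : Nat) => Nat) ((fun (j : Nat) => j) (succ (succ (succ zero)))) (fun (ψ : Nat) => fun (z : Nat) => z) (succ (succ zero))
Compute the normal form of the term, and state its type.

reduced normal form:
  succ (succ (succ zero))
type:
  Nat
observation: contracting an elimNat iota-redex first, the term normalizes in 8 steps.


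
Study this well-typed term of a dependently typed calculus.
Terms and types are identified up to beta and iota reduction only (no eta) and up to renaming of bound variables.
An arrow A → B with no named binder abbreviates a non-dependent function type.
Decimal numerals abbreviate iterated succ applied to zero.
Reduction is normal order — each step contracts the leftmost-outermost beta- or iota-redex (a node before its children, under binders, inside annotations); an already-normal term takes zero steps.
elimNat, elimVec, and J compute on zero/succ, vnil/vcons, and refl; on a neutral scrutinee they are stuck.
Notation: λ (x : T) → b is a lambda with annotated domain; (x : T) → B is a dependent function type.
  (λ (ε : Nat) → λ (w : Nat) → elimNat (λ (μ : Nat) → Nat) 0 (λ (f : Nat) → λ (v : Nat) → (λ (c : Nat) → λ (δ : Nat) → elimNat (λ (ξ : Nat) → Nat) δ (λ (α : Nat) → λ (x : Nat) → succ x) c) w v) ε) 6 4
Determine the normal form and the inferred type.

resulting normal form:
  24
the term's type:
  Nat


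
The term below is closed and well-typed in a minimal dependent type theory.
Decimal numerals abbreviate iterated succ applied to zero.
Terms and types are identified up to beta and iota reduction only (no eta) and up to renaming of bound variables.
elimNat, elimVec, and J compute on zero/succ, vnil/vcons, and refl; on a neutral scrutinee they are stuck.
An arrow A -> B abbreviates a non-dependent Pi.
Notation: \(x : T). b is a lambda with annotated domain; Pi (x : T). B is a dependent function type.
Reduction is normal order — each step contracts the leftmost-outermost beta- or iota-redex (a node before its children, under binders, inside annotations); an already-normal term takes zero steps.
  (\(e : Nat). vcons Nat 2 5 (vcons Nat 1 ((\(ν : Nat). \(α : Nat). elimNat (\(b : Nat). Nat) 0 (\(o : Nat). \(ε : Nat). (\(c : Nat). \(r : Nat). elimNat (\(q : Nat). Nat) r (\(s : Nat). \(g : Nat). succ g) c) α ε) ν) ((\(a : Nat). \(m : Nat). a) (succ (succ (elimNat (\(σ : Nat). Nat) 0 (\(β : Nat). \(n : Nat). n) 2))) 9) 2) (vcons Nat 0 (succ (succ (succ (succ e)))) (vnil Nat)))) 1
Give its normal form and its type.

reduced normal form:
  vcons Nat 2 5 (vcons Nat 1 4 (vcons Nat 0 5 (vnil Nat)))
type:
  Vec Nat 3


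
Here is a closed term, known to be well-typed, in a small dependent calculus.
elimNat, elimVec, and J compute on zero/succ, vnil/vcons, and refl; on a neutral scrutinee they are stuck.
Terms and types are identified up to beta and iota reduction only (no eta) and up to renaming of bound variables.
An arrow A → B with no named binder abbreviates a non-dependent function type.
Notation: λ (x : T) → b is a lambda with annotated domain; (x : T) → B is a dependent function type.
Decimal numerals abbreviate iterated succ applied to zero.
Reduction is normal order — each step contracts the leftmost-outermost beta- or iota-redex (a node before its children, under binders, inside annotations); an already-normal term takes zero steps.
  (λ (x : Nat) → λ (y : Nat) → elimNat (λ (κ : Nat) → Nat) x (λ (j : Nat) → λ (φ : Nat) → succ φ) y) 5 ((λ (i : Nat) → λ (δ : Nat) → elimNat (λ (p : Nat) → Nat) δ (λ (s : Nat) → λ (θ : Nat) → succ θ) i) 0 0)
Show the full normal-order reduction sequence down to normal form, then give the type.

normal-order reduction:
  (λ (x : Nat) → λ (y : Nat) → elimNat (λ (κ : Nat) → Nat) x (λ (j : Nat) → λ (φ : Nat) → succ φ) y) 5 ((λ (i : Nat) → λ (δ : Nat) → elimNat (λ (p : Nat) → Nat) δ (λ (s : Nat) → λ (θ : Nat) → succ θ) i) 0 0)
  ~> (λ (x : Nat) → elimNat (λ (y : Nat) → Nat) 5 (λ (κ : Nat) → λ (j : Nat) → succ j) x) ((λ (φ : Nat) → λ (i : Nat) → elimNat (λ (δ : Nat) → Nat) i (λ (p : Nat) → λ (s : Nat) → succ s) φ) 0 0)
  ~> elimNat (λ (x : Nat) → Nat) 5 (λ (y : Nat) → λ (κ : Nat) → succ κ) ((λ (j : Nat) → λ (φ : Nat) → elimNat (λ (i : Nat) → Nat) φ (λ (δ : Nat) → λ (p : Nat) → succ p) j) 0 0)
  ~> elimNat (λ (x : Nat) → Nat) 5 (λ (y : Nat) → λ (κ : Nat) → succ κ) ((λ (j : Nat) → elimNat (λ (φ : Nat) → Nat) j (λ (i : Nat) → λ (δ : Nat) → succ δ) 0) 0)
  ~> elimNat (λ (x : Nat) → Nat) 5 (λ (y : Nat) → λ (κ : Nat) → succ κ) (elimNat (λ (j : Nat) → Nat) 0 (λ (φ : Nat) → λ (i : Nat) → succ i) 0)
  ~> elimNat (λ (x : Nat) → Nat) 5 (λ (y : Nat) → λ (κ : Nat) → succ κ) 0
  ~> 5
inferred type:
  Nat


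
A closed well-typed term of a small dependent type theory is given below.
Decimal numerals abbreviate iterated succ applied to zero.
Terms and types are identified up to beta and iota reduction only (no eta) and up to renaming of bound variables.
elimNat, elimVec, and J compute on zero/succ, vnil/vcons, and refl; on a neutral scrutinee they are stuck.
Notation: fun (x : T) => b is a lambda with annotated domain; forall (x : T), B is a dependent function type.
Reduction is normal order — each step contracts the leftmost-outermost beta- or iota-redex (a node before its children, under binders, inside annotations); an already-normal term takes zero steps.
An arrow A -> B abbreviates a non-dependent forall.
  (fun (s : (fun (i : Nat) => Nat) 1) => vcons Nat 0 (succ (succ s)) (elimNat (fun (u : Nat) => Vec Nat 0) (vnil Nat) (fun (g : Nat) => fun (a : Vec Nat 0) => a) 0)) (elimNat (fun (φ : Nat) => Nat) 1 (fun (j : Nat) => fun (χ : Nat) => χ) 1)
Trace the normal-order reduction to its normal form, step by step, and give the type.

reduction (normal order):
  (fun (s : (fun (i : Nat) => Nat) 1) => vcons Nat 0 (succ (succ s)) (elimNat (fun (u : Nat) => Vec Nat 0) (vnil Nat) (fun (g : Nat) => fun (a : Vec Nat 0) => a) 0)) (elimNat (fun (φ : Nat) => Nat) 1 (fun (j : Nat) => fun (χ : Nat) => χ) 1)
  ~> vcons Nat 0 (succ (succ (elimNat (fun (s : Nat) => Nat) 1 (fun (i : Nat) => fun (u : Nat) => u) 1))) (elimNat (fun (g : Nat) => Vec Nat 0) (vnil Nat) (fun (a : Nat) => fun (φ : Vec Nat 0) => φ) 0)
  ~> vcons Nat 0 (succ (succ ((fun (s : Nat) => fun (i : Nat) => i) 0 (elimNat (fun (u : Nat) => Nat) 1 (fun (g : Nat) => fun (a : Nat) => a) 0)))) (elimNat (fun (φ : Nat) => Vec Nat 0) (vnil Nat) (fun (j : Nat) => fun (χ : Vec Nat 0) => χ) 0)
  ~> vcons Nat 0 (succ (succ ((fun (s : Nat) => s) (elimNat (fun (i : Nat) => Nat) 1 (fun (u : Nat) => fun (g : Nat) => g) 0)))) (elimNat (fun (a : Nat) => Vec Nat 0) (vnil Nat) (fun (φ : Nat) => fun (j : Vec Nat 0) => j) 0)
  ~> vcons Nat 0 (succ (succ (elimNat (fun (s : Nat) => Nat) 1 (fun (i : Nat) => fun (u : Nat) => u) 0))) (elimNat (fun (g : Nat) => Vec Nat 0) (vnil Nat) (fun (a : Nat) => fun (φ : Vec Nat 0) => φ) 0)
  ~> vcons Nat 0 3 (elimNat (fun (s : Nat) => Vec Nat 0) (vnil Nat) (fun (i : Nat) => fun (u : Vec Nat 0) => u) 0)
  ~> vcons Nat 0 3 (vnil Nat)
inferred type:
  Vec Nat 1


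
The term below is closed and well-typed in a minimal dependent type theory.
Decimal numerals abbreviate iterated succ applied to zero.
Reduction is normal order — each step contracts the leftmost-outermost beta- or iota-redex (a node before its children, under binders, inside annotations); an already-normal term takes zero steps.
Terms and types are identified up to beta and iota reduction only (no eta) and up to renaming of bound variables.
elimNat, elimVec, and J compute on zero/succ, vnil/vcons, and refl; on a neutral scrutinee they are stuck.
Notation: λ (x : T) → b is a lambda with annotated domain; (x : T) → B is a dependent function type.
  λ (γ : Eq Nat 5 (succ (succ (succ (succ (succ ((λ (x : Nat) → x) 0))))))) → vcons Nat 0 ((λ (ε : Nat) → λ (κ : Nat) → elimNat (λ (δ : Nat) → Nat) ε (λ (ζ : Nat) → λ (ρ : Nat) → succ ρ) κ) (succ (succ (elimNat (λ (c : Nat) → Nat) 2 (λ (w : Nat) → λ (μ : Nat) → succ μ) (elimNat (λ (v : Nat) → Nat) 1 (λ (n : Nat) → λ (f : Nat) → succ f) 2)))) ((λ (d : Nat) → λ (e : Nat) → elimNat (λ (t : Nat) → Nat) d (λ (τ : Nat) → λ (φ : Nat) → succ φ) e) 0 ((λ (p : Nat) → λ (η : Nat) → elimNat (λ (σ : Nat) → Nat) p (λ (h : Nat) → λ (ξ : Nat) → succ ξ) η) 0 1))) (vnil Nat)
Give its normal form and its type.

resulting normal form:
  λ (γ : Eq Nat 5 5) → vcons Nat 0 8 (vnil Nat)
type:
  (γ : Eq Nat 5 5) → Vec Nat 1


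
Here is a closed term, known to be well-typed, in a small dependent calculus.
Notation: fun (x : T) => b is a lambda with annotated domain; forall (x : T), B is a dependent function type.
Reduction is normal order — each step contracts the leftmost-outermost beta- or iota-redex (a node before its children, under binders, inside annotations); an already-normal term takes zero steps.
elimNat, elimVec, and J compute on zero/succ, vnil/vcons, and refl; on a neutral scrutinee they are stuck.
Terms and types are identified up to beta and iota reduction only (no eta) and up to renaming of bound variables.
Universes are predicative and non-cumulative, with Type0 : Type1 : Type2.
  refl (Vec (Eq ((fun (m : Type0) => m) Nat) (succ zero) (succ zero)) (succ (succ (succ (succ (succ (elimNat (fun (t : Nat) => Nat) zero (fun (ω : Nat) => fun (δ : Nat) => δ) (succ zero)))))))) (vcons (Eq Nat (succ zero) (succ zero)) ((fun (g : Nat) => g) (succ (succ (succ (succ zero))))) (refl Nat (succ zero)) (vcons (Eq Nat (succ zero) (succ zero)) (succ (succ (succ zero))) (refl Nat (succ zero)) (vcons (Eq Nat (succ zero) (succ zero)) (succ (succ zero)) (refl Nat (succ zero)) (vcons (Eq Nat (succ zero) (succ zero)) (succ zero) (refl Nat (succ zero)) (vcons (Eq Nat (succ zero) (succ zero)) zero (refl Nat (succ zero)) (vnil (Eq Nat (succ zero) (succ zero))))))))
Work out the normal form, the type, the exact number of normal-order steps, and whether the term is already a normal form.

resulting normal form:
  refl (Vec (Eq Nat (succ zero) (succ zero)) (succ (succ (succ (succ (succ zero)))))) (vcons (Eq Nat (succ zero) (succ zero)) (succ (succ (succ (succ zero)))) (refl Nat (succ zero)) (vcons (Eq Nat (succ zero) (succ zero)) (succ (succ (succ zero))) (refl Nat (succ zero)) (vcons (Eq Nat (succ zero) (succ zero)) (succ (succ zero)) (refl Nat (succ zero)) (vcons (Eq Nat (succ zero) (succ zero)) (succ zero) (refl Nat (succ zero)) (vcons (Eq Nat (succ zero) (succ zero)) zero (refl Nat (succ zero)) (vnil (Eq Nat (succ zero) (succ zero))))))))
the term's type:
  Eq (Vec (Eq Nat (succ zero) (succ zero)) (succ (succ (succ (succ (succ zero)))))) (vcons (Eq Nat (succ zero) (succ zero)) (succ (succ (succ (succ zero)))) (refl Nat (succ zero)) (vcons (Eq Nat (succ zero) (succ zero)) (succ (succ (succ zero))) (refl Nat (succ zero)) (vcons (Eq Nat (succ zero) (succ zero)) (succ (succ zero)) (refl Nat (succ zero)) (vcons (Eq Nat (succ zero) (succ zero)) (succ zero) (refl Nat (succ zero)) (vcons (Eq Nat (succ zero) (succ zero)) zero (refl Nat (succ zero)) (vnil (Eq Nat (succ zero) (succ zero)))))))) (vcons (Eq Nat (succ zero) (succ zero)) (succ (succ (succ (succ zero)))) (refl Nat (succ zero)) (vcons (Eq Nat (succ zero) (succ zero)) (succ (succ (succ zero))) (refl Nat (succ zero)) (vcons (Eq Nat (succ zero) (succ zero)) (succ (succ zero)) (refl Nat (succ zero)) (vcons (Eq Nat (succ zero) (succ zero)) (succ zero) (refl Nat (succ zero)) (vcons (Eq Nat (succ zero) (succ zero)) zero (refl Nat (succ zero)) (vnil (Eq Nat (succ zero) (succ zero))))))))
reduction steps (normal order): 6
already normal: no
first contracted redex: a beta-redex


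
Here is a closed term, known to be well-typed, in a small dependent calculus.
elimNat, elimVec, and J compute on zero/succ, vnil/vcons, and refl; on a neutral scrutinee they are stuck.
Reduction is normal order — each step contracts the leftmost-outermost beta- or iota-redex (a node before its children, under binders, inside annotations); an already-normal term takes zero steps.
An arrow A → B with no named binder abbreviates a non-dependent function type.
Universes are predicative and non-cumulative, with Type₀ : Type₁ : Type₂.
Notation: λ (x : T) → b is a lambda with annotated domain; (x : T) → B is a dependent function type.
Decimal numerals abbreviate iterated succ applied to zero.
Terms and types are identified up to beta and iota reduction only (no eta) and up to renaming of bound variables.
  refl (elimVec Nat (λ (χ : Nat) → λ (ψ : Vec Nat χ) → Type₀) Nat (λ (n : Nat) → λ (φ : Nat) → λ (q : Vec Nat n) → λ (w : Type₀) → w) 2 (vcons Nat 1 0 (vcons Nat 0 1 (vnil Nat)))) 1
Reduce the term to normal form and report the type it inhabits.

resulting normal form:
  refl Nat 1
the term's type:
  Eq Nat 1 1


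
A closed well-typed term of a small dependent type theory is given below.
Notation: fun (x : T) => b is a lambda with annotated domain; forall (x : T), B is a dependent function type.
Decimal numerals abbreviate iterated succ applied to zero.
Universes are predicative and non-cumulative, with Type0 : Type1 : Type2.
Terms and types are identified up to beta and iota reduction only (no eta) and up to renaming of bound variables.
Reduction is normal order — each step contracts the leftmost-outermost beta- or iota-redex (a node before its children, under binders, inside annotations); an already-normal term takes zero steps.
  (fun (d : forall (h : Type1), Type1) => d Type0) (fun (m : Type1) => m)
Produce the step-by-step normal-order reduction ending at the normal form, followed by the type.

normal-order reduction sequence:
  (fun (d : forall (h : Type1), Type1) => d Type0) (fun (m : Type1) => m)
  ~> (fun (d : Type1) => d) Type0
  ~> Type0
type:
  Type1


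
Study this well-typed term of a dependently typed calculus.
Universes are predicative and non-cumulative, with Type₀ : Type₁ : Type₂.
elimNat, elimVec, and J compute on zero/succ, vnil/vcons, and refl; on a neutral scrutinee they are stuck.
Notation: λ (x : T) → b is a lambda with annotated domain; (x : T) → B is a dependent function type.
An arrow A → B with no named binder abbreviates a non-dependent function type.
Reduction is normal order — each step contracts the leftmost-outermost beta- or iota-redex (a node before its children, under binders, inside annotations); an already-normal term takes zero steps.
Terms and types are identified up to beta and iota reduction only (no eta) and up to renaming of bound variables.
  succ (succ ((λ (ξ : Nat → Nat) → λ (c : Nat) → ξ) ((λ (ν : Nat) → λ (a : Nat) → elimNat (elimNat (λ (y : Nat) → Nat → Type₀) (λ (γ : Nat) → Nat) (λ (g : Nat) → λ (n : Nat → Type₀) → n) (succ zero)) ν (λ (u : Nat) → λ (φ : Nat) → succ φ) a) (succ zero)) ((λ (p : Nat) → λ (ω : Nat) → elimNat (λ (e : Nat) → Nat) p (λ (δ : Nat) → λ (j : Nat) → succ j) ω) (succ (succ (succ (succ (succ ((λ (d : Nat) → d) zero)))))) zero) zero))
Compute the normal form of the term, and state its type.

resulting normal form:
  succ (succ (succ zero))
inferred type:
  Nat


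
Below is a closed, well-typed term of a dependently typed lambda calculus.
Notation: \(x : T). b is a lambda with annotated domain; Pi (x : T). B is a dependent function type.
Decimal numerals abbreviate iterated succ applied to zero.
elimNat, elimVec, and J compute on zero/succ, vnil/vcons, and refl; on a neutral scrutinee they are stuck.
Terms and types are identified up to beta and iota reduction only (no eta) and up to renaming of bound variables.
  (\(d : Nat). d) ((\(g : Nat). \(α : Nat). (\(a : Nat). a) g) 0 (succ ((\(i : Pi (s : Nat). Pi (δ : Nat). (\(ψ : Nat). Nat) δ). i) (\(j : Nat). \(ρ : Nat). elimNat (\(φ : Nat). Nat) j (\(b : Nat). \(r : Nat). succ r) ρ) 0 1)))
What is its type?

inferred type:
  Nat


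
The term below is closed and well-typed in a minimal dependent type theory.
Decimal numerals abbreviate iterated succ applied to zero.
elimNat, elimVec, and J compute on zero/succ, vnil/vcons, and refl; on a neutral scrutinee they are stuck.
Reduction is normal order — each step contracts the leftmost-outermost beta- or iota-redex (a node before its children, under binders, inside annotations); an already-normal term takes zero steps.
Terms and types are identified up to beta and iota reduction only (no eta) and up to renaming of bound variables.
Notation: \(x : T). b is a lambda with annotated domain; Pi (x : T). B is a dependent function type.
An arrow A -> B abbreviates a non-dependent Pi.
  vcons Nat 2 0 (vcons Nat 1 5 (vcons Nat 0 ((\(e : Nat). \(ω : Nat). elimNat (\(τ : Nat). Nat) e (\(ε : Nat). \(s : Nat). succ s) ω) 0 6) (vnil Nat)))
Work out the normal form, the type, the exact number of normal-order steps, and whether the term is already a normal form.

normal form:
  vcons Nat 2 0 (vcons Nat 1 5 (vcons Nat 0 6 (vnil Nat)))
the term's type:
  Vec Nat 3
steps to reach normal form (normal order): 21
term was already normal: no
first redex: a beta-redex


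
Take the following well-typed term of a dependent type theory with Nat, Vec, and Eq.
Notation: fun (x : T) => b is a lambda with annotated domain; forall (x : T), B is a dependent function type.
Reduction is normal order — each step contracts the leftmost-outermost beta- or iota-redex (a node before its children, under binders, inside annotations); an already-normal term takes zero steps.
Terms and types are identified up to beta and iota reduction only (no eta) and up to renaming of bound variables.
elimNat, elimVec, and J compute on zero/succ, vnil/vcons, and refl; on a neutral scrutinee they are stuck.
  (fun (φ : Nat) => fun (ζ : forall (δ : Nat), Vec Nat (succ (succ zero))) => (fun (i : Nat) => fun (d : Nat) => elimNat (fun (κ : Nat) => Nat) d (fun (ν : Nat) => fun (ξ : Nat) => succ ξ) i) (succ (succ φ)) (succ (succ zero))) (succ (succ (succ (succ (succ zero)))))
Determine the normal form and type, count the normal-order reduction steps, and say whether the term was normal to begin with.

resulting normal form:
  fun (φ : forall (ζ : Nat), Vec Nat (succ (succ zero))) => succ (succ (succ (succ (succ (succ (succ (succ (succ zero))))))))
the term's type:
  forall (φ : forall (ζ : Nat), Vec Nat (succ (succ zero))), Nat
reduction steps (normal order): 25
already normal: no
first redex: a beta-redex


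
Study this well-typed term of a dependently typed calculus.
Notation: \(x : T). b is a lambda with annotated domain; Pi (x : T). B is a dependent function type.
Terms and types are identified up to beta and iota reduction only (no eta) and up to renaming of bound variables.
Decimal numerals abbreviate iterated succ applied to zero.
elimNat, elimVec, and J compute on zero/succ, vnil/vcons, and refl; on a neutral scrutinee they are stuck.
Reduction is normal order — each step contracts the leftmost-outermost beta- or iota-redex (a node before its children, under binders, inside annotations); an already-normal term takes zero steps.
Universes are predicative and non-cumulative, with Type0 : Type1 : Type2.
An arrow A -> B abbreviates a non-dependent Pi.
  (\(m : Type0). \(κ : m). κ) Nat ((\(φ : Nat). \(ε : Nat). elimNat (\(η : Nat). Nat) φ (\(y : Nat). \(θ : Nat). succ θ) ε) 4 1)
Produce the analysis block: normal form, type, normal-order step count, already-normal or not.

normal form:
  5
inferred type:
  Nat
reduction steps (normal order): 8
already normal: no
first contracted redex: a beta-redex


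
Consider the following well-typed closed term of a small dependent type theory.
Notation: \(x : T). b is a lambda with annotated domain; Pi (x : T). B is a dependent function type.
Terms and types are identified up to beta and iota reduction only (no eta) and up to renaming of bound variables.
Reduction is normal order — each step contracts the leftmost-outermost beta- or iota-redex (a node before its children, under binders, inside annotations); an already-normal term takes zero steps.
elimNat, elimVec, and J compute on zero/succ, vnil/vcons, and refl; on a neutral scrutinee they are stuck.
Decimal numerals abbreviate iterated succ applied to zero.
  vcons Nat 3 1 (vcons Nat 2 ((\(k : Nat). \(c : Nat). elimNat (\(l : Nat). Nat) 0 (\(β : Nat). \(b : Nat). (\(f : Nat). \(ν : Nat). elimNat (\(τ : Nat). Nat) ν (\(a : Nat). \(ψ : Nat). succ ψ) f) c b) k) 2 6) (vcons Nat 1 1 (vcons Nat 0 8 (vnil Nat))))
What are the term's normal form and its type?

reduced normal form:
  vcons Nat 3 1 (vcons Nat 2 12 (vcons Nat 1 1 (vcons Nat 0 8 (vnil Nat))))
inferred type:
  Vec Nat 4


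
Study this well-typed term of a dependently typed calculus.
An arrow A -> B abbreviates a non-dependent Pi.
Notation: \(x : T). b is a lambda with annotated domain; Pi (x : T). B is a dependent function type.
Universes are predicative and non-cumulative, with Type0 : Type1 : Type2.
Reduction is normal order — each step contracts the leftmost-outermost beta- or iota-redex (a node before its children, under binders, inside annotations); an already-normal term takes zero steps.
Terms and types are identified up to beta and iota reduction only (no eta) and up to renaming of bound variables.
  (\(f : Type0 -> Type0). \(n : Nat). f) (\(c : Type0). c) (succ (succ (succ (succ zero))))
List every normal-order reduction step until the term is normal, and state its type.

normal-order reduction sequence:
  (\(f : Type0 -> Type0). \(n : Nat). f) (\(c : Type0). c) (succ (succ (succ (succ zero))))
  ~> (\(f : Nat). \(n : Type0). n) (succ (succ (succ (succ zero))))
  ~> \(f : Type0). f
inferred type:
  Type0 -> Type0


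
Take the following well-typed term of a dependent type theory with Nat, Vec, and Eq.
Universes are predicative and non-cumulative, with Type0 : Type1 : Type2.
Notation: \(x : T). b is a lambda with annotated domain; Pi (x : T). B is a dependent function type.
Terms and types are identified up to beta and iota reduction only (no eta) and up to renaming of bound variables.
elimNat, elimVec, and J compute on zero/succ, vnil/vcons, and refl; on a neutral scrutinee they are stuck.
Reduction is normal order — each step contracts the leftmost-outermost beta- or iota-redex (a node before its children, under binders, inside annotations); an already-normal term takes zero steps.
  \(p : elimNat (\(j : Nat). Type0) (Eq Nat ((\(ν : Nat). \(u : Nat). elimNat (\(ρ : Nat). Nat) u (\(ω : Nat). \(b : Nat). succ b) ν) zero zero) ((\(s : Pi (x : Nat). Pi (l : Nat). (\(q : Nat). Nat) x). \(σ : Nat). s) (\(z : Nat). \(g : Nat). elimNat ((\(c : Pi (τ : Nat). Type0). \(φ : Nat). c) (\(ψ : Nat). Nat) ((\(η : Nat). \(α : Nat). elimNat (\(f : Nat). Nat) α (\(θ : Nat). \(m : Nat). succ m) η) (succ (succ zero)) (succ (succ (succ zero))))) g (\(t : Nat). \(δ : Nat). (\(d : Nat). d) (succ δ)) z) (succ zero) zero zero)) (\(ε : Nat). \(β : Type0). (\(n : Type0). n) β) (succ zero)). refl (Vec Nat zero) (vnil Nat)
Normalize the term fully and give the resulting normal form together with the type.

resulting normal form:
  \(p : Eq Nat zero zero). refl (Vec Nat zero) (vnil Nat)
the term's type:
  Pi (p : Eq Nat zero zero). Eq (Vec Nat zero) (vnil Nat) (vnil Nat)
observation: 13 normal-order steps separate the term from its normal form.


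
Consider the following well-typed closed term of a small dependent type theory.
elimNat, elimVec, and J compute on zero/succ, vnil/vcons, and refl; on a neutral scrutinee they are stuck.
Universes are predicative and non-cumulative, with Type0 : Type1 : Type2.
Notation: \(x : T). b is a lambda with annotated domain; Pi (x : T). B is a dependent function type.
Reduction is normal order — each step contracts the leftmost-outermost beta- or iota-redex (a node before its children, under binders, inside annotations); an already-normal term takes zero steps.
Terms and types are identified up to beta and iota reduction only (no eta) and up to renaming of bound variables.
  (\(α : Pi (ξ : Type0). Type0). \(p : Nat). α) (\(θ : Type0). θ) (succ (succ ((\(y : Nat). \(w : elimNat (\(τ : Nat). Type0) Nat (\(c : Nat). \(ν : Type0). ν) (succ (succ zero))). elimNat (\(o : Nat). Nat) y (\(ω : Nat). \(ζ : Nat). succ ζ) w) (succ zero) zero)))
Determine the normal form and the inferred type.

resulting normal form:
  \(α : Type0). α
type:
  Pi (α : Type0). Type0
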